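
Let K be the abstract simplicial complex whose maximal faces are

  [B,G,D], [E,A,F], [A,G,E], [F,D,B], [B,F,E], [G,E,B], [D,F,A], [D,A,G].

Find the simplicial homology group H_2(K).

H_2 ≅ Z.

We work with the vertex ordering A < B < D < E < F < G. The simplices of K, each written with vertices in increasing order, are:

  0-simplices (6): A, B, D, E, F, G
  1-simplices (12): AD, AE, AF, AG, BD, BE, BF, BG, DF, DG, EF, EG
  2-simplices (8): ADF, ADG, AEF, AEG, BDF, BDG, BEF, BEG

so the chain groups are C_0 ≅ Z^6, C_1 ≅ Z^12, C_2 ≅ Z^8.

∂_1: C_1 → C_0 is given by ∂[p,q] = [q] − [p]. For instance
  ∂BG = G − B.
As a 6×12 matrix over Z this has rank 5, with invariant factors (1,1,1,1,1).

∂_2: C_2 → C_1 acts by ∂[p,q,r] = [q,r] − [p,r] + [p,q]. For instance
  ∂AEF = EF − AF + AE,
  ∂BEG = EG − BG + BE.
As a 12×8 matrix over Z this has rank 7, with invariant factors (1,1,1,1,1,1,1).

Now H_k = ker ∂_k / im ∂_{k+1}, so:

  H_2: rank ker ∂_2 − rank ∂_3 = (8 − 7) − 0 = 1, and there is no ∂_3, so H_2 ≅ Z.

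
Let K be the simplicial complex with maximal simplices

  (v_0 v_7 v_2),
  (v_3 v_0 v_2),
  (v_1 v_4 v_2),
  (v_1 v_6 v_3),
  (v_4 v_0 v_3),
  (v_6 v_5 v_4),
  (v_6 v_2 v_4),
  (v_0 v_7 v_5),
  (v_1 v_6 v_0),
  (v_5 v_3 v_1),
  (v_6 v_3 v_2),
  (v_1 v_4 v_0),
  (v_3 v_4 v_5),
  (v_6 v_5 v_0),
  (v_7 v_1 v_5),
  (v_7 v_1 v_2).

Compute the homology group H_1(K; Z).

H_1 ≅ Z^2.

Fix the vertex order v_0 < v_1 < v_2 < v_3 < v_4 < v_5 < v_6 < v_7 and write every simplex with vertices in increasing order. Then dim K = 2 and the simplices of K are:

  0-simplices (8): [v_0], [v_1], [v_2], [v_3], [v_4], [v_5], [v_6], [v_7]
  1-simplices (24): (24 of them)
  2-simplices (16): (16 of them)

Hence C_0 ≅ Z^8, C_1 ≅ Z^24, C_2 ≅ Z^16.

Boundary ∂_1: C_1 → C_0 is given by ∂[p,q] = [q] − [p]. For instance
  ∂[v_1,v_4] = [v_4] − [v_1].
As a 8×24 matrix over Z this has rank 7, with invariant factors (1,1,1,1,1,1,1).

Boundary ∂_2: C_2 → C_1 maps a triangle to the signed sum of its edges. For instance
  ∂[v_1,v_5,v_7] = [v_5,v_7] − [v_1,v_7] + [v_1,v_5],
  ∂[v_1,v_2,v_7] = [v_2,v_7] − [v_1,v_7] + [v_1,v_2].
The resulting 24×16 matrix has rank 15, and its Smith normal form has invariant factors (1,1,1,1,1,1,1,1,1,1,1,1,1,1,1).

From H_k ≅ ker(∂_k) / im(∂_{k+1}) we obtain:

  H_1: rank ker ∂_1 − rank ∂_2 = (24 − 7) − 15 = 2, and the invariant factors of ∂_2 are all 1, so H_1 ≅ Z^2.

(K is a triangulation of the torus T^2.)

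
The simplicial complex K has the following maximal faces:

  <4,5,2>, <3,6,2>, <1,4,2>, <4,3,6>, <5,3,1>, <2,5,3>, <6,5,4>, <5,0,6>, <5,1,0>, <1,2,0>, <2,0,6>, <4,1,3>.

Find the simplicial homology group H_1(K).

Order the vertices as 0 < 1 < 2 < 3 < 4 < 5 < 6. Listing each simplex with vertices in this order, K has dimension 2 with simplices:

  0-simplices (7): [0], [1], [2], [3], [4], [5], [6]
  1-simplices (18): [0,1], [0,2], [0,5], [0,6], [1,2], [1,3], [1,4], [1,5], [2,3], [2,4], [2,5], [2,6], [3,4], [3,5], [3,6], [4,5], [4,6], [5,6]
  2-simplices (12): [0,1,2], [0,1,5], [0,2,6], [0,5,6], [1,2,4], [1,3,4], [1,3,5], [2,3,5], [2,3,6], [2,4,5], [3,4,6], [4,5,6]

Hence C_0 ≅ Z^7, C_1 ≅ Z^18, C_2 ≅ Z^12.

Boundary ∂_1: C_1 → C_0 is given by ∂[p,q] = [q] − [p]. For instance
  ∂[3,6] = [6] − [3].
As a 7×18 matrix over Z this has rank 6, with invariant factors (1,1,1,1,1,1).

∂_2: C_2 → C_1 maps a triangle to the signed sum of its edges. For instance
  ∂[1,3,5] = [3,5] − [1,5] + [1,3],
  ∂[0,2,6] = [2,6] − [0,6] + [0,2].
The 18×12 boundary matrix has rank 12 and Smith normal form diag(1,1,1,1,1,1,1,1,1,1,1,2).

Computing H_k = (kernel of ∂_k) / (image of ∂_{k+1}):

  H_1: rank ker ∂_1 − rank ∂_2 = (18 − 6) − 12 = 0, and ∂_2 has invariant factor 2 > 1, so H_1 ≅ Z_2.

H_1 = Z_2.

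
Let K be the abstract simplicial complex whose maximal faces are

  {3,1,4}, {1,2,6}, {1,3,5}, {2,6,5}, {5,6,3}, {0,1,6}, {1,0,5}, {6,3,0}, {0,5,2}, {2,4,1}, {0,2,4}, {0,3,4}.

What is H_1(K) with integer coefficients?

H_1 = Z/2.

Take the total order 0 < 1 < 2 < 3 < 4 < 5 < 6 on the vertex set. Then K (dimension 2) consists of the simplices:

  0-simplices (7): [0], [1], [2], [3], [4], [5], [6]
  1-simplices (18): [0,1], [0,2], [0,3], [0,4], [0,5], [0,6], [1,2], [1,3], [1,4], [1,5], [1,6], [2,4], [2,5], [2,6], [3,4], [3,5], [3,6], [5,6]
  2-simplices (12): [0,1,5], [0,1,6], [0,2,4], [0,2,5], [0,3,4], [0,3,6], [1,2,4], [1,2,6], [1,3,4], [1,3,5], [2,5,6], [3,5,6]

so the chain groups are C_0 ≅ Z^7, C_1 ≅ Z^18, C_2 ≅ Z^12.

Boundary ∂_1: C_1 → C_0 is given by ∂[p,q] = [q] − [p].
This gives a 7×18 integer matrix of rank 6; reducing to Smith normal form yields diagonal entries (1,1,1,1,1,1).

Boundary ∂_2: C_2 → C_1 maps a triangle to the signed sum of its edges. For instance
  ∂[0,2,4] = [2,4] − [0,4] + [0,2],
  ∂[0,3,6] = [3,6] − [0,6] + [0,3].
As a 18×12 matrix over Z this has rank 12, with invariant factors (1,1,1,1,1,1,1,1,1,1,1,2).

Computing H_k = (kernel of ∂_k) / (image of ∂_{k+1}):

  H_1: rank ker ∂_1 − rank ∂_2 = (18 − 6) − 12 = 0, and ∂_2 has invariant factor 2 > 1, so H_1 ≅ Z/2.

(K is a triangulation of the real projective plane RP^2.)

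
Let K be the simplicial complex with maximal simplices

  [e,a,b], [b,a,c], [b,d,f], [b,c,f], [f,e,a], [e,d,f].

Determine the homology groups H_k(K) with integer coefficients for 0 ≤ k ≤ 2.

H_0 = Z,  H_1 = Z,  H_2 = 0.

We work with the vertex ordering a < b < c < d < e < f. The simplices of K, each written with vertices in increasing order, are:

  0-simplices (6): a, b, c, d, e, f
  1-simplices (12): ab, ac, ae, af, bc, bd, be, bf, cf, de, df, ef
  2-simplices (6): abc, abe, aef, bcf, bdf, def

so the chain groups are C_0 ≅ Z^6, C_1 ≅ Z^12, C_2 ≅ Z^6.

Boundary ∂_1: C_1 → C_0 is given by ∂[p,q] = [q] − [p].
The resulting 6×12 matrix has rank 5, and its Smith normal form has invariant factors (1,1,1,1,1).

The boundary map ∂_2: C_2 → C_1 maps a triangle to the signed sum of its edges. For instance
  ∂bdf = df − bf + bd,
  ∂abc = bc − ac + ab.
This gives a 12×6 integer matrix of rank 6; reducing to Smith normal form yields diagonal entries (1,1,1,1,1,1).

Reading off H_k = ker ∂_k / im ∂_{k+1}:

  H_0: rank C_0 − rank ∂_1 = 6 − 5 = 1, and the invariant factors of ∂_1 are all 1, so H_0 = Z.
  H_1: rank ker ∂_1 − rank ∂_2 = (12 − 5) − 6 = 1, and the invariant factors of ∂_2 are all 1, so H_1 = Z.
  H_2: rank ker ∂_2 − rank ∂_3 = (6 − 6) − 0 = 0, and there is no ∂_3, so H_2 = 0.

As a check, the Euler characteristic is 6 − 12 + 6 = 0, which agrees with 1 − 1 + 0 = 0.
(K is a triangulation of the cylinder S^1 x I.)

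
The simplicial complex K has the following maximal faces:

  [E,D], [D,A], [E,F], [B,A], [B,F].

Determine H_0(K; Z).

H_0 ≅ Z.

We work with the vertex ordering A < B < D < E < F. The simplices of K, each written with vertices in increasing order, are:

  0-simplices (5): A, B, D, E, F
  1-simplices (5): AB, AD, BF, DE, EF

so the chain groups are C_0 ≅ Z^5, C_1 ≅ Z^5.

∂_1: C_1 → C_0 maps an edge to its endpoints' difference, ∂[p,q] = q − p. For instance
  ∂DE = E − D.
This gives a 5×5 integer matrix of rank 4; reducing to Smith normal form yields diagonal entries (1,1,1,1).

From H_k ≅ ker(∂_k) / im(∂_{k+1}) we obtain:

  H_0: rank C_0 − rank ∂_1 = 5 − 4 = 1, and the invariant factors of ∂_1 are all 1, so H_0 ≅ Z.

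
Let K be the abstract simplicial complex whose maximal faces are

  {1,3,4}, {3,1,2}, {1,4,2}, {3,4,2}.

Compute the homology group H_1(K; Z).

Order the vertices as 1 < 2 < 3 < 4. Listing each simplex with vertices in this order, K has dimension 2 with simplices:

  0-simplices (4): [1], [2], [3], [4]
  1-simplices (6): [1,2], [1,3], [1,4], [2,3], [2,4], [3,4]
  2-simplices (4): [1,2,3], [1,2,4], [1,3,4], [2,3,4]

giving chain groups C_0 ≅ Z^4, C_1 ≅ Z^6, C_2 ≅ Z^4.

The boundary map ∂_1: C_1 → C_0 is given by ∂[p,q] = [q] − [p].
This gives a 4×6 integer matrix of rank 3; reducing to Smith normal form yields diagonal entries (1,1,1).

The boundary map ∂_2: C_2 → C_1 sends each 2-simplex [p,q,r] to [q,r] − [p,r] + [p,q]. For instance
  ∂[1,3,4] = [3,4] − [1,4] + [1,3],
  ∂[1,2,3] = [2,3] − [1,3] + [1,2].
As a 6×4 matrix over Z this has rank 3, with invariant factors (1,1,1).

Computing H_k = (kernel of ∂_k) / (image of ∂_{k+1}):

  H_1: rank ker ∂_1 − rank ∂_2 = (6 − 3) − 3 = 0, and the invariant factors of ∂_2 are all 1, so H_1 ≅ 0.

(K is a triangulation of the 2-sphere S^2.)

H_1 = 0.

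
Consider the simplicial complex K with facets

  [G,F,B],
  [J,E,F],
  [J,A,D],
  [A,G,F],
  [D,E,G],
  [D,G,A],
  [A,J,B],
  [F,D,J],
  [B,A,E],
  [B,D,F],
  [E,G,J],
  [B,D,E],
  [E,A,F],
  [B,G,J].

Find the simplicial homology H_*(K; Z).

K has 7 vertices, 21 edges, 14 triangles.
rank ∂_0 = 0, rank ∂_1 = 6 ⇒ b_0 = 7 − 0 − 6 = 1; all invariant factors of ∂_1 are 1 so no torsion. So H_0 = Z.
rank ∂_1 = 6, rank ∂_2 = 13 ⇒ b_1 = 21 − 6 − 13 = 2; all invariant factors of ∂_2 are 1 so no torsion. So H_1 = Z^2.
rank ∂_2 = 13, rank ∂_3 = 0 ⇒ b_2 = 14 − 13 − 0 = 1. So H_2 = Z.

H_0 ≅ Z,  H_1 ≅ Z^2,  H_2 ≅ Z.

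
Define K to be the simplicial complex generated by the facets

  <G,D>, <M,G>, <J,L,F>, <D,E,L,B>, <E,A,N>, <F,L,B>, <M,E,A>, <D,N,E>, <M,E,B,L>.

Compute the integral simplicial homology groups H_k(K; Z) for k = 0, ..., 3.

Order the vertices as A < B < D < E < F < G < J < L < M < N. Listing each simplex with vertices in this order, K has dimension 3 with simplices:

  0-simplices (10): A, B, D, E, F, G, J, L, M, N
  1-simplices (20): AE, AM, AN, BD, BE, BF, BL, BM, DE, DG, DL, DN, EL, EM, EN, FJ, FL, GM, JL, LM
  2-simplices (12): AEM, AEN, BDE, BDL, BEL, BEM, BFL, BLM, DEL, DEN, ELM, FJL
  3-simplices (2): BDEL, BELM

so the chain groups are C_0 ≅ Z^10, C_1 ≅ Z^20, C_2 ≅ Z^12, C_3 ≅ Z^2.

The boundary map ∂_1: C_1 → C_0 maps an edge to its endpoints' difference, ∂[p,q] = q − p.
As a 10×20 matrix over Z this has rank 9, with invariant factors (1,1,1,1,1,1,1,1,1).

The boundary map ∂_2: C_2 → C_1 acts by ∂[p,q,r] = [q,r] − [p,r] + [p,q]. For instance
  ∂BEL = EL − BL + BE,
  ∂BEM = EM − BM + BE.
This gives a 20×12 integer matrix of rank 10; reducing to Smith normal form yields diagonal entries (1,1,1,1,1,1,1,1,1,1).

∂_3: C_3 → C_2 sends each 3-simplex σ to the alternating sum Σ_i (−1)^i (σ with its i-th vertex removed). For instance
  ∂BDEL = DEL − BEL + BDL − BDE,
  ∂BELM = ELM − BLM + BEM − BEL.
The resulting 12×2 matrix has rank 2, and its Smith normal form has invariant factors (1,1).

Reading off H_k = ker ∂_k / im ∂_{k+1}:

  H_0: rank C_0 − rank ∂_1 = 10 − 9 = 1, and the invariant factors of ∂_1 are all 1, so H_0 = Z.
  H_1: rank ker ∂_1 − rank ∂_2 = (20 − 9) − 10 = 1, and the invariant factors of ∂_2 are all 1, so H_1 = Z.
  H_2: rank ker ∂_2 − rank ∂_3 = (12 − 10) − 2 = 0, and the invariant factors of ∂_3 are all 1, so H_2 = 0.
  H_3: rank ker ∂_3 − rank ∂_4 = (2 − 2) − 0 = 0, and there is no ∂_4, so H_3 = 0.

H_0 = Z,  H_1 = Z,  H_2 = 0,  H_3 = 0.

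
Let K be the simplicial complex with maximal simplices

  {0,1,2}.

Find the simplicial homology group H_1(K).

Fix the vertex order 0 < 1 < 2 and write every simplex with vertices in increasing order. Then dim K = 2 and the simplices of K are:

  0-simplices (3): [0], [1], [2]
  1-simplices (3): [0,1], [0,2], [1,2]
  2-simplices (1): [0,1,2]

Hence C_0 ≅ Z^3, C_1 ≅ Z^3, C_2 ≅ Z^1.

∂_1: C_1 → C_0 is given by ∂[p,q] = [q] − [p]. For instance
  ∂[0,1] = [1] − [0].
The resulting 3×3 matrix has rank 2, and its Smith normal form has invariant factors (1,1).

Boundary ∂_2: C_2 → C_1 acts by ∂[p,q,r] = [q,r] − [p,r] + [p,q]. For instance
  ∂[0,1,2] = [1,2] − [0,2] + [0,1].
As a 3×1 matrix over Z this has rank 1, with invariant factors (1).

Reading off H_k = ker ∂_k / im ∂_{k+1}:

  H_1: rank ker ∂_1 − rank ∂_2 = (3 − 2) − 1 = 0, and the invariant factors of ∂_2 are all 1, so H_1 ≅ 0.

(K is a triangulation of the 2-simplex.)

H_1 ≅ 0.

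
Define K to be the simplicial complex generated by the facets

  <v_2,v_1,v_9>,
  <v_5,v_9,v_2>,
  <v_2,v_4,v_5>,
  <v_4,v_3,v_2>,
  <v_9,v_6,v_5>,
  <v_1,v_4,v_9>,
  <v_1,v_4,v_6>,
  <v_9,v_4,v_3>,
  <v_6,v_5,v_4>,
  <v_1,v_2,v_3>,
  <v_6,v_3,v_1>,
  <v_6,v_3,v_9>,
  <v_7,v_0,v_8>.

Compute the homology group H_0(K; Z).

K has 10 vertices, 21 edges, 13 triangles.
rank ∂_0 = 0, rank ∂_1 = 8 ⇒ b_0 = 10 − 0 − 8 = 2; all invariant factors of ∂_1 are 1 so no torsion. So H_0 = Z^2.

H_0 ≅ Z^2.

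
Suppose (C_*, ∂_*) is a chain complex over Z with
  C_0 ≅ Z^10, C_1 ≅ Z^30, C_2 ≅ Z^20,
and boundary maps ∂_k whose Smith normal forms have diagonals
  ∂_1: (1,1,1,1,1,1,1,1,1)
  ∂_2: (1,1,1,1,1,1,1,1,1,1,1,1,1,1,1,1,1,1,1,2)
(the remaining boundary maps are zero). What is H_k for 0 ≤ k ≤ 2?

H_0: b_0 = 10 − 0 − 9 = 1; torsion from ∂_1 factors > 1: none. So H_0 = Z.
H_1: b_1 = 30 − 9 − 20 = 1; torsion from ∂_2 factors > 1: [2]. So H_1 = Z ⊕ Z/2.
H_2: b_2 = 20 − 20 − 0 = 0; torsion from ∂_3 factors > 1: none. So H_2 = 0.

H_0 = Z,  H_1 = Z ⊕ Z/2,  H_2 = 0.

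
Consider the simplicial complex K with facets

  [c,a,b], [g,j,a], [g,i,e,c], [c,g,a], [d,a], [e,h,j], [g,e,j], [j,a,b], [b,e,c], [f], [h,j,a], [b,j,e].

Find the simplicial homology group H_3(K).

Take the total order a < b < c < d < e < f < g < h < i < j on the vertex set. Then K (dimension 3) consists of the simplices:

  0-simplices (10): a, b, c, d, e, f, g, h, i, j
  1-simplices (19): ab, ac, ad, ag, ah, aj, bc, be, bj, ce, cg, ci, eg, eh, ei, ej, gi, gj, hj
  2-simplices (13): abc, abj, acg, agj, ahj, bce, bej, ceg, cei, cgi, egi, egj, ehj
  3-simplices (1): cegi

giving chain groups C_0 ≅ Z^10, C_1 ≅ Z^19, C_2 ≅ Z^13, C_3 ≅ Z^1.

The boundary map ∂_1: C_1 → C_0 is given by ∂[p,q] = [q] − [p]. For instance
  ∂bc = c − b.
The 10×19 boundary matrix has rank 8 and Smith normal form diag(1,1,1,1,1,1,1,1).

The boundary map ∂_2: C_2 → C_1 sends each 2-simplex [p,q,r] to [q,r] − [p,r] + [p,q]. For instance
  ∂ahj = hj − aj + ah,
  ∂egj = gj − ej + eg.
This gives a 19×13 integer matrix of rank 11; reducing to Smith normal form yields diagonal entries (1,1,1,1,1,1,1,1,1,1,1).

∂_3: C_3 → C_2 sends each 3-simplex σ to the alternating sum Σ_i (−1)^i (σ with its i-th vertex removed). For instance
  ∂cegi = egi − cgi + cei − ceg.
As a 13×1 matrix over Z this has rank 1, with invariant factors (1).

Reading off H_k = ker ∂_k / im ∂_{k+1}:

  H_3: rank ker ∂_3 − rank ∂_4 = (1 − 1) − 0 = 0, and there is no ∂_4, so H_3 ≅ 0.

H_3 ≅ 0.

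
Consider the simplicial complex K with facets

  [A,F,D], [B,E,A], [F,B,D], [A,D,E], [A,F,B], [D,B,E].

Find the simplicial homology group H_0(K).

K has 5 vertices, 9 edges, 6 triangles.
rank ∂_0 = 0, rank ∂_1 = 4 ⇒ b_0 = 5 − 0 − 4 = 1; all invariant factors of ∂_1 are 1 so no torsion. So H_0 ≅ Z.

H_0 = Z.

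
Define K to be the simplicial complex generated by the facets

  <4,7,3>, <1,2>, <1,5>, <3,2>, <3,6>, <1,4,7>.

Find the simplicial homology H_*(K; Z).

H_0 ≅ Z,  H_1 ≅ Z,  H_2 = 0.

K has 7 vertices, 9 edges, 2 triangles.
rank ∂_0 = 0, rank ∂_1 = 6 ⇒ b_0 = 7 − 0 − 6 = 1; all invariant factors of ∂_1 are 1 so no torsion. So H_0 = Z.
rank ∂_1 = 6, rank ∂_2 = 2 ⇒ b_1 = 9 − 6 − 2 = 1; all invariant factors of ∂_2 are 1 so no torsion. So H_1 = Z.
rank ∂_2 = 2, rank ∂_3 = 0 ⇒ b_2 = 2 − 2 − 0 = 0. So H_2 = 0.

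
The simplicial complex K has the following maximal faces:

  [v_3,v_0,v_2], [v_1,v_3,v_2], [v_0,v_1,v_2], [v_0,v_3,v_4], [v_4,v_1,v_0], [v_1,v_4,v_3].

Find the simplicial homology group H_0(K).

We work with the vertex ordering v_0 < v_1 < v_2 < v_3 < v_4. The simplices of K, each written with vertices in increasing order, are:

  0-simplices (5): [v_0], [v_1], [v_2], [v_3], [v_4]
  1-simplices (9): [v_0,v_1], [v_0,v_2], [v_0,v_3], [v_0,v_4], [v_1,v_2], [v_1,v_3], [v_1,v_4], [v_2,v_3], [v_3,v_4]
  2-simplices (6): [v_0,v_1,v_2], [v_0,v_1,v_4], [v_0,v_2,v_3], [v_0,v_3,v_4], [v_1,v_2,v_3], [v_1,v_3,v_4]

so the chain groups are C_0 ≅ Z^5, C_1 ≅ Z^9, C_2 ≅ Z^6.

Boundary ∂_1: C_1 → C_0 sends each edge [p,q] (with p < q) to q − p. For instance
  ∂[v_0,v_1] = [v_1] − [v_0].
The resulting 5×9 matrix has rank 4, and its Smith normal form has invariant factors (1,1,1,1).

∂_2: C_2 → C_1 acts by ∂[p,q,r] = [q,r] − [p,r] + [p,q]. For instance
  ∂[v_0,v_3,v_4] = [v_3,v_4] − [v_0,v_4] + [v_0,v_3],
  ∂[v_1,v_3,v_4] = [v_3,v_4] − [v_1,v_4] + [v_1,v_3].
This gives a 9×6 integer matrix of rank 5; reducing to Smith normal form yields diagonal entries (1,1,1,1,1).

Reading off H_k = ker ∂_k / im ∂_{k+1}:

  H_0: rank C_0 − rank ∂_1 = 5 − 4 = 1, and the invariant factors of ∂_1 are all 1, so H_0 = Z.

H_0 ≅ Z.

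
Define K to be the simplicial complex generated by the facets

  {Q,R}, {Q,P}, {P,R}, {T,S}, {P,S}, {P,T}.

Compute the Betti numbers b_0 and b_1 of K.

b_0 = 1, b_1 = 2.

Fix the vertex order P < Q < R < S < T and write every simplex with vertices in increasing order. Then dim K = 1 and the simplices of K are:

  0-simplices (5): P, Q, R, S, T
  1-simplices (6): PQ, PR, PS, PT, QR, ST

Hence C_0 ≅ Z^5, C_1 ≅ Z^6.

Boundary ∂_1: C_1 → C_0 maps an edge to its endpoints' difference, ∂[p,q] = q − p. For instance
  ∂QR = R − Q.
The resulting 5×6 matrix has rank 4, and its Smith normal form has invariant factors (1,1,1,1).

From H_k ≅ ker(∂_k) / im(∂_{k+1}) we obtain:

  H_0: rank C_0 − rank ∂_1 = 5 − 4 = 1, and the invariant factors of ∂_1 are all 1, so H_0 = Z.
  H_1: rank ker ∂_1 − rank ∂_2 = (6 − 4) − 0 = 2, and there is no ∂_2, so H_1 = Z^2.

(K is a triangulation of a wedge of 2 circles.)

Hence the Betti numbers are b_0 = 1, b_1 = 2.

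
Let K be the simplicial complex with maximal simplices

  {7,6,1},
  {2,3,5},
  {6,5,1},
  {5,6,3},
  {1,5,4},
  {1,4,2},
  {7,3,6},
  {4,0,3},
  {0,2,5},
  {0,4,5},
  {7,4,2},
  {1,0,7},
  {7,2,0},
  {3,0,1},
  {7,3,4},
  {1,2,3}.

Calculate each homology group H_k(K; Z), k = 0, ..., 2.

We work with the vertex ordering 0 < 1 < 2 < 3 < 4 < 5 < 6 < 7. The simplices of K, each written with vertices in increasing order, are:

  0-simplices (8): [0], [1], [2], [3], [4], [5], [6], [7]
  1-simplices (24): (24 of them)
  2-simplices (16): [0,1,3], [0,1,7], [0,2,5], [0,2,7], [0,3,4], [0,4,5], [1,2,3], [1,2,4], [1,4,5], [1,5,6], [1,6,7], [2,3,5], [2,4,7], [3,4,7], [3,5,6], [3,6,7]

giving chain groups C_0 ≅ Z^8, C_1 ≅ Z^24, C_2 ≅ Z^16.

∂_1: C_1 → C_0 is given by ∂[p,q] = [q] − [p]. For instance
  ∂[3,5] = [5] − [3].
The 8×24 boundary matrix has rank 7 and Smith normal form diag(1,1,1,1,1,1,1).

∂_2: C_2 → C_1 maps a triangle to the signed sum of its edges. For instance
  ∂[0,3,4] = [3,4] − [0,4] + [0,3],
  ∂[0,2,5] = [2,5] − [0,5] + [0,2].
The resulting 24×16 matrix has rank 15, and its Smith normal form has invariant factors (1,1,1,1,1,1,1,1,1,1,1,1,1,1,1).

Now H_k = ker ∂_k / im ∂_{k+1}, so:

  H_0: rank C_0 − rank ∂_1 = 8 − 7 = 1, and the invariant factors of ∂_1 are all 1, so H_0 = Z.
  H_1: rank ker ∂_1 − rank ∂_2 = (24 − 7) − 15 = 2, and the invariant factors of ∂_2 are all 1, so H_1 = Z^2.
  H_2: rank ker ∂_2 − rank ∂_3 = (16 − 15) − 0 = 1, and there is no ∂_3, so H_2 = Z.

H_0 = Z,  H_1 = Z^2,  H_2 = Z.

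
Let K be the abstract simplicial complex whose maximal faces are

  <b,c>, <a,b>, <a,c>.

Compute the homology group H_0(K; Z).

Order the vertices as a < b < c. Listing each simplex with vertices in this order, K has dimension 1 with simplices:

  0-simplices (3): a, b, c
  1-simplices (3): ab, ac, bc

giving chain groups C_0 ≅ Z^3, C_1 ≅ Z^3.

Boundary ∂_1: C_1 → C_0 is given by ∂[p,q] = [q] − [p]. For instance
  ∂ac = c − a.
The resulting 3×3 matrix has rank 2, and its Smith normal form has invariant factors (1,1).

Computing H_k = (kernel of ∂_k) / (image of ∂_{k+1}):

  H_0: rank C_0 − rank ∂_1 = 3 − 2 = 1, and the invariant factors of ∂_1 are all 1, so H_0 = Z.

(K is a triangulation of the circle S^1.)

H_0 = Z.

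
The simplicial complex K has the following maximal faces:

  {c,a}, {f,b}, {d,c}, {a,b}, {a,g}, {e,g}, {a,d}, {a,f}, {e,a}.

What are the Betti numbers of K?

b_0 = 1, b_1 = 3.

We work with the vertex ordering a < b < c < d < e < f < g. The simplices of K, each written with vertices in increasing order, are:

  0-simplices (7): a, b, c, d, e, f, g
  1-simplices (9): ab, ac, ad, ae, af, ag, bf, cd, eg

Hence C_0 ≅ Z^7, C_1 ≅ Z^9.

The boundary map ∂_1: C_1 → C_0 is given by ∂[p,q] = [q] − [p].
The 7×9 boundary matrix has rank 6 and Smith normal form diag(1,1,1,1,1,1).

Reading off H_k = ker ∂_k / im ∂_{k+1}:

  H_0: rank C_0 − rank ∂_1 = 7 − 6 = 1, and the invariant factors of ∂_1 are all 1, so H_0 = Z.
  H_1: rank ker ∂_1 − rank ∂_2 = (9 − 6) − 0 = 3, and there is no ∂_2, so H_1 = Z^3.

Hence the Betti numbers are b_0 = 1, b_1 = 3.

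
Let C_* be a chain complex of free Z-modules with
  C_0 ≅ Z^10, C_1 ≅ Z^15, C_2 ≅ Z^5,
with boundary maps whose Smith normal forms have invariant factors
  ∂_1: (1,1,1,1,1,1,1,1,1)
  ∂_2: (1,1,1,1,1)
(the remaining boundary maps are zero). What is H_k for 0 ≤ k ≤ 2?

H_0 = Z,  H_1 = Z,  H_2 = 0.

H_0: b_0 = 10 − 0 − 9 = 1; torsion from ∂_1 factors > 1: none. So H_0 = Z.
H_1: b_1 = 15 − 9 − 5 = 1; torsion from ∂_2 factors > 1: none. So H_1 = Z.
H_2: b_2 = 5 − 5 − 0 = 0; torsion from ∂_3 factors > 1: none. So H_2 = 0.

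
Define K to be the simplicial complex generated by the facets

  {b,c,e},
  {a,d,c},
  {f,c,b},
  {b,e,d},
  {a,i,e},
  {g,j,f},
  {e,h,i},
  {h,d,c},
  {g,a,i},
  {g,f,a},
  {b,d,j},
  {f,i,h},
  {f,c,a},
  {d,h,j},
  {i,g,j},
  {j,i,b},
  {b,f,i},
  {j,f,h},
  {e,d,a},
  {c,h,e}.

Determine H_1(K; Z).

We work with the vertex ordering a < b < c < d < e < f < g < h < i < j. The simplices of K, each written with vertices in increasing order, are:

  0-simplices (10): a, b, c, d, e, f, g, h, i, j
  1-simplices (30): ac, ad, ae, af, ag, ai, bc, bd, be, bf, bi, bj, cd, ce, cf, ch, de, dh, dj, eh, ei, fg, fh, fi, fj, gi, gj, hi, hj, ij
  2-simplices (20): acd, acf, ade, aei, afg, agi, bce, bcf, bde, bdj, bfi, bij, cdh, ceh, dhj, ehi, fgj, fhi, fhj, gij

Hence C_0 ≅ Z^10, C_1 ≅ Z^30, C_2 ≅ Z^20.

Boundary ∂_1: C_1 → C_0 sends each edge [p,q] (with p < q) to q − p. For instance
  ∂cd = d − c.
The resulting 10×30 matrix has rank 9, and its Smith normal form has invariant factors (1,1,1,1,1,1,1,1,1).

The boundary map ∂_2: C_2 → C_1 acts by ∂[p,q,r] = [q,r] − [p,r] + [p,q]. For instance
  ∂bij = ij − bj + bi,
  ∂ceh = eh − ch + ce.
The resulting 30×20 matrix has rank 20, and its Smith normal form has invariant factors (1,1,1,1,1,1,1,1,1,1,1,1,1,1,1,1,1,1,1,2).

Reading off H_k = ker ∂_k / im ∂_{k+1}:

  H_1: rank ker ∂_1 − rank ∂_2 = (30 − 9) − 20 = 1, and ∂_2 has invariant factor 2 > 1, so H_1 = Z ⊕ Z/2.

H_1 = Z ⊕ Z/2.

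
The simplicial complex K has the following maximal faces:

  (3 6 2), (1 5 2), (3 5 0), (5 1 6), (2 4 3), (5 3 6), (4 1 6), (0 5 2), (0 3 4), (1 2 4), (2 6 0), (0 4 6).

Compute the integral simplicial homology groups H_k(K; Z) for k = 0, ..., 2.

K has 7 vertices, 18 edges, 12 triangles.
rank ∂_0 = 0, rank ∂_1 = 6 ⇒ b_0 = 7 − 0 − 6 = 1; all invariant factors of ∂_1 are 1 so no torsion. So H_0 = Z.
rank ∂_1 = 6, rank ∂_2 = 12 ⇒ b_1 = 18 − 6 − 12 = 0; ∂_2 has invariant factor(s) [2] giving torsion. So H_1 = Z/2Z.
rank ∂_2 = 12, rank ∂_3 = 0 ⇒ b_2 = 12 − 12 − 0 = 0. So H_2 = 0.

H_0 = Z,  H_1 = Z/2Z,  H_2 = 0.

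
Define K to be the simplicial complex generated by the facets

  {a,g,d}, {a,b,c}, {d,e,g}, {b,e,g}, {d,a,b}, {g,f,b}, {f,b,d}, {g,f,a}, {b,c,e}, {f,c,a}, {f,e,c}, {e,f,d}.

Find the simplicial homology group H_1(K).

H_1 = Z/2.

Take the total order a < b < c < d < e < f < g on the vertex set. Then K (dimension 2) consists of the simplices:

  0-simplices (7): a, b, c, d, e, f, g
  1-simplices (18): ab, ac, ad, af, ag, bc, bd, be, bf, bg, ce, cf, de, df, dg, ef, eg, fg
  2-simplices (12): abc, abd, acf, adg, afg, bce, bdf, beg, bfg, cef, def, deg

so the chain groups are C_0 ≅ Z^7, C_1 ≅ Z^18, C_2 ≅ Z^12.

∂_1: C_1 → C_0 is given by ∂[p,q] = [q] − [p].
The 7×18 boundary matrix has rank 6 and Smith normal form diag(1,1,1,1,1,1).

Boundary ∂_2: C_2 → C_1 maps a triangle to the signed sum of its edges. For instance
  ∂abc = bc − ac + ab,
  ∂adg = dg − ag + ad.
This gives a 18×12 integer matrix of rank 12; reducing to Smith normal form yields diagonal entries (1,1,1,1,1,1,1,1,1,1,1,2).

Reading off H_k = ker ∂_k / im ∂_{k+1}:

  H_1: rank ker ∂_1 − rank ∂_2 = (18 − 6) − 12 = 0, and ∂_2 has invariant factor 2 > 1, so H_1 = Z/2.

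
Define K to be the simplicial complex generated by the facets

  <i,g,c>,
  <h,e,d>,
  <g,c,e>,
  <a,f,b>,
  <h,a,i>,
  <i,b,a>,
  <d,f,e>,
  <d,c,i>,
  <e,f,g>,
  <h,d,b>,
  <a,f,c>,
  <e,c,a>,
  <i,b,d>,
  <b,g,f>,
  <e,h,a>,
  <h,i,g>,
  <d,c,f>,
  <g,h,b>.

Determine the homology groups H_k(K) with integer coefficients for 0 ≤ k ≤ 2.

H_0 = Z,  H_1 = Z ⊕ Z/2,  H_2 = 0.

Fix the vertex order a < b < c < d < e < f < g < h < i and write every simplex with vertices in increasing order. Then dim K = 2 and the simplices of K are:

  0-simplices (9): a, b, c, d, e, f, g, h, i
  1-simplices (27): ab, ac, ae, af, ah, ai, bd, bf, bg, bh, bi, cd, ce, cf, cg, ci, de, df, dh, di, ef, eg, eh, fg, gh, gi, hi
  2-simplices (18): abf, abi, ace, acf, aeh, ahi, bdh, bdi, bfg, bgh, cdf, cdi, ceg, cgi, def, deh, efg, ghi

Hence C_0 ≅ Z^9, C_1 ≅ Z^27, C_2 ≅ Z^18.

The boundary map ∂_1: C_1 → C_0 sends each edge [p,q] (with p < q) to q − p. For instance
  ∂ci = i − c.
This gives a 9×27 integer matrix of rank 8; reducing to Smith normal form yields diagonal entries (1,1,1,1,1,1,1,1).

∂_2: C_2 → C_1 maps a triangle to the signed sum of its edges. For instance
  ∂ghi = hi − gi + gh,
  ∂ahi = hi − ai + ah.
This gives a 27×18 integer matrix of rank 18; reducing to Smith normal form yields diagonal entries (1,1,1,1,1,1,1,1,1,1,1,1,1,1,1,1,1,2).

Computing H_k = (kernel of ∂_k) / (image of ∂_{k+1}):

  H_0: rank C_0 − rank ∂_1 = 9 − 8 = 1, and the invariant factors of ∂_1 are all 1, so H_0 = Z.
  H_1: rank ker ∂_1 − rank ∂_2 = (27 − 8) − 18 = 1, and ∂_2 has invariant factor 2 > 1, so H_1 = Z ⊕ Z/2.
  H_2: rank ker ∂_2 − rank ∂_3 = (18 − 18) − 0 = 0, and there is no ∂_3, so H_2 = 0.

As a check, the Euler characteristic is 9 − 27 + 18 = 0, which agrees with 1 − 1 + 0 = 0.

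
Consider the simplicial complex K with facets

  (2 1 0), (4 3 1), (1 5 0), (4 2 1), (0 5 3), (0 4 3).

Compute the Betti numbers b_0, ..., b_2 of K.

b_0 = 1, b_1 = 1, b_2 = 0.

We work with the vertex ordering 0 < 1 < 2 < 3 < 4 < 5. The simplices of K, each written with vertices in increasing order, are:

  0-simplices (6): [0], [1], [2], [3], [4], [5]
  1-simplices (12): [0,1], [0,2], [0,3], [0,4], [0,5], [1,2], [1,3], [1,4], [1,5], [2,4], [3,4], [3,5]
  2-simplices (6): [0,1,2], [0,1,5], [0,3,4], [0,3,5], [1,2,4], [1,3,4]

so the chain groups are C_0 ≅ Z^6, C_1 ≅ Z^12, C_2 ≅ Z^6.

Boundary ∂_1: C_1 → C_0 is given by ∂[p,q] = [q] − [p]. For instance
  ∂[0,2] = [2] − [0].
The 6×12 boundary matrix has rank 5 and Smith normal form diag(1,1,1,1,1).

The boundary map ∂_2: C_2 → C_1 maps a triangle to the signed sum of its edges. For instance
  ∂[1,2,4] = [2,4] − [1,4] + [1,2],
  ∂[0,3,4] = [3,4] − [0,4] + [0,3].
The 12×6 boundary matrix has rank 6 and Smith normal form diag(1,1,1,1,1,1).

Computing H_k = (kernel of ∂_k) / (image of ∂_{k+1}):

  H_0: rank C_0 − rank ∂_1 = 6 − 5 = 1, and the invariant factors of ∂_1 are all 1, so H_0 = Z.
  H_1: rank ker ∂_1 − rank ∂_2 = (12 − 5) − 6 = 1, and the invariant factors of ∂_2 are all 1, so H_1 = Z.
  H_2: rank ker ∂_2 − rank ∂_3 = (6 − 6) − 0 = 0, and there is no ∂_3, so H_2 = 0.

As a check, the Euler characteristic is 6 − 12 + 6 = 0, which agrees with 1 − 1 + 0 = 0.

Hence the Betti numbers are b_0 = 1, b_1 = 1, b_2 = 0.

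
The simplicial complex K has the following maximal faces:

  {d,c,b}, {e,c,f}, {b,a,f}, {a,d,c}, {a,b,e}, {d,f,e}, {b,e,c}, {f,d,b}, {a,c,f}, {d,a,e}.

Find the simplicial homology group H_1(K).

Order the vertices as a < b < c < d < e < f. Listing each simplex with vertices in this order, K has dimension 2 with simplices:

  0-simplices (6): a, b, c, d, e, f
  1-simplices (15): ab, ac, ad, ae, af, bc, bd, be, bf, cd, ce, cf, de, df, ef
  2-simplices (10): abe, abf, acd, acf, ade, bcd, bce, bdf, cef, def

Hence C_0 ≅ Z^6, C_1 ≅ Z^15, C_2 ≅ Z^10.

Boundary ∂_1: C_1 → C_0 is given by ∂[p,q] = [q] − [p].
The resulting 6×15 matrix has rank 5, and its Smith normal form has invariant factors (1,1,1,1,1).

∂_2: C_2 → C_1 acts by ∂[p,q,r] = [q,r] − [p,r] + [p,q]. For instance
  ∂bce = ce − be + bc,
  ∂bcd = cd − bd + bc.
The resulting 15×10 matrix has rank 10, and its Smith normal form has invariant factors (1,1,1,1,1,1,1,1,1,2).

Now H_k = ker ∂_k / im ∂_{k+1}, so:

  H_1: rank ker ∂_1 − rank ∂_2 = (15 − 5) − 10 = 0, and ∂_2 has invariant factor 2 > 1, so H_1 ≅ Z/2Z.

H_1 = Z/2Z.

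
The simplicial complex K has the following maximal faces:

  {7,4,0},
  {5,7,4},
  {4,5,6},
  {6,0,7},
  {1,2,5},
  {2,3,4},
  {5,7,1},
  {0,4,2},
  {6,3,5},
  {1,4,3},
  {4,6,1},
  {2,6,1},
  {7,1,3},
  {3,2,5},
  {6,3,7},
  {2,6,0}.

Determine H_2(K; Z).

H_2 ≅ Z.

We work with the vertex ordering 0 < 1 < 2 < 3 < 4 < 5 < 6 < 7. The simplices of K, each written with vertices in increasing order, are:

  0-simplices (8): [0], [1], [2], [3], [4], [5], [6], [7]
  1-simplices (24): (24 of them)
  2-simplices (16): [0,2,4], [0,2,6], [0,4,7], [0,6,7], [1,2,5], [1,2,6], [1,3,4], [1,3,7], [1,4,6], [1,5,7], [2,3,4], [2,3,5], [3,5,6], [3,6,7], [4,5,6], [4,5,7]

giving chain groups C_0 ≅ Z^8, C_1 ≅ Z^24, C_2 ≅ Z^16.

∂_1: C_1 → C_0 maps an edge to its endpoints' difference, ∂[p,q] = q − p.
The 8×24 boundary matrix has rank 7 and Smith normal form diag(1,1,1,1,1,1,1).

Boundary ∂_2: C_2 → C_1 maps a triangle to the signed sum of its edges. For instance
  ∂[1,3,4] = [3,4] − [1,4] + [1,3],
  ∂[1,2,6] = [2,6] − [1,6] + [1,2].
The resulting 24×16 matrix has rank 15, and its Smith normal form has invariant factors (1,1,1,1,1,1,1,1,1,1,1,1,1,1,1).

Reading off H_k = ker ∂_k / im ∂_{k+1}:

  H_2: rank ker ∂_2 − rank ∂_3 = (16 − 15) − 0 = 1, and there is no ∂_3, so H_2 = Z.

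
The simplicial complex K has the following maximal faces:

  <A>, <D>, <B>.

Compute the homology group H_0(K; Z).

Order the vertices as A < B < D. Listing each simplex with vertices in this order, K has dimension 0 with simplices:

  0-simplices (3): A, B, D

Hence C_0 ≅ Z^3.

Reading off H_k = ker ∂_k / im ∂_{k+1}:

  H_0: rank C_0 − rank ∂_1 = 3 − 0 = 3, and there is no ∂_1, so H_0 ≅ Z^3.

(K is a triangulation of a set of 3 points.)

H_0 = Z^3.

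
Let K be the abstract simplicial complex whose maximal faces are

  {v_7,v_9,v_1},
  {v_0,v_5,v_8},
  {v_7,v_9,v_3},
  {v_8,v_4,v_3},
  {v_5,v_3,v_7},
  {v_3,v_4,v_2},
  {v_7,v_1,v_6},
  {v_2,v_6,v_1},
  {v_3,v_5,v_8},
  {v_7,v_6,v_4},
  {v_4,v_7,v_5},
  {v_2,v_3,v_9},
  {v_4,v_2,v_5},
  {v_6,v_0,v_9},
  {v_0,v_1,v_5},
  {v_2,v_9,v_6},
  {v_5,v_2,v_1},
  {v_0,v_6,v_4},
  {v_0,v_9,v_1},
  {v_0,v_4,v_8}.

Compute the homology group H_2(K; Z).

Order the vertices as v_0 < v_1 < v_2 < v_3 < v_4 < v_5 < v_6 < v_7 < v_8 < v_9. Listing each simplex with vertices in this order, K has dimension 2 with simplices:

  0-simplices (10): [v_0], [v_1], [v_2], [v_3], [v_4], [v_5], [v_6], [v_7], [v_8], [v_9]
  1-simplices (30): (30 of them)
  2-simplices (20): (20 of them)

Hence C_0 ≅ Z^10, C_1 ≅ Z^30, C_2 ≅ Z^20.

The boundary map ∂_1: C_1 → C_0 maps an edge to its endpoints' difference, ∂[p,q] = q − p.
The resulting 10×30 matrix has rank 9, and its Smith normal form has invariant factors (1,1,1,1,1,1,1,1,1).

The boundary map ∂_2: C_2 → C_1 acts by ∂[p,q,r] = [q,r] − [p,r] + [p,q]. For instance
  ∂[v_1,v_6,v_7] = [v_6,v_7] − [v_1,v_7] + [v_1,v_6],
  ∂[v_4,v_6,v_7] = [v_6,v_7] − [v_4,v_7] + [v_4,v_6].
The 30×20 boundary matrix has rank 20 and Smith normal form diag(1,1,1,1,1,1,1,1,1,1,1,1,1,1,1,1,1,1,1,2).

From H_k ≅ ker(∂_k) / im(∂_{k+1}) we obtain:

  H_2: rank ker ∂_2 − rank ∂_3 = (20 − 20) − 0 = 0, and there is no ∂_3, so H_2 ≅ 0.

H_2 ≅ 0.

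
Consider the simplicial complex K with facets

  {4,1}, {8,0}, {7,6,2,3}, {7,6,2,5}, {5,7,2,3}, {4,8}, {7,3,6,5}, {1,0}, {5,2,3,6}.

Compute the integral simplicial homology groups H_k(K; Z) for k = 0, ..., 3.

H_0 = Z^2,  H_1 = Z,  H_2 = 0,  H_3 = Z.

Order the vertices as 0 < 1 < 2 < 3 < 4 < 5 < 6 < 7 < 8. Listing each simplex with vertices in this order, K has dimension 3 with simplices:

  0-simplices (9): [0], [1], [2], [3], [4], [5], [6], [7], [8]
  1-simplices (14): [0,1], [0,8], [1,4], [2,3], [2,5], [2,6], [2,7], [3,5], [3,6], [3,7], [4,8], [5,6], [5,7], [6,7]
  2-simplices (10): [2,3,5], [2,3,6], [2,3,7], [2,5,6], [2,5,7], [2,6,7], [3,5,6], [3,5,7], [3,6,7], [5,6,7]
  3-simplices (5): [2,3,5,6], [2,3,5,7], [2,3,6,7], [2,5,6,7], [3,5,6,7]

Hence C_0 ≅ Z^9, C_1 ≅ Z^14, C_2 ≅ Z^10, C_3 ≅ Z^5.

The boundary map ∂_1: C_1 → C_0 is given by ∂[p,q] = [q] − [p].
This gives a 9×14 integer matrix of rank 7; reducing to Smith normal form yields diagonal entries (1,1,1,1,1,1,1).

∂_2: C_2 → C_1 maps a triangle to the signed sum of its edges. For instance
  ∂[2,5,7] = [5,7] − [2,7] + [2,5],
  ∂[2,3,7] = [3,7] − [2,7] + [2,3].
The 14×10 boundary matrix has rank 6 and Smith normal form diag(1,1,1,1,1,1).

∂_3: C_3 → C_2 sends each 3-simplex σ to the alternating sum Σ_i (−1)^i (σ with its i-th vertex removed). For instance
  ∂[3,5,6,7] = [5,6,7] − [3,6,7] + [3,5,7] − [3,5,6],
  ∂[2,3,6,7] = [3,6,7] − [2,6,7] + [2,3,7] − [2,3,6].
As a 10×5 matrix over Z this has rank 4, with invariant factors (1,1,1,1).

Reading off H_k = ker ∂_k / im ∂_{k+1}:

  H_0: rank C_0 − rank ∂_1 = 9 − 7 = 2, and the invariant factors of ∂_1 are all 1, so H_0 ≅ Z^2.
  H_1: rank ker ∂_1 − rank ∂_2 = (14 − 7) − 6 = 1, and the invariant factors of ∂_2 are all 1, so H_1 ≅ Z.
  H_2: rank ker ∂_2 − rank ∂_3 = (10 − 6) − 4 = 0, and the invariant factors of ∂_3 are all 1, so H_2 ≅ 0.
  H_3: rank ker ∂_3 − rank ∂_4 = (5 − 4) − 0 = 1, and there is no ∂_4, so H_3 ≅ Z.

(K is a triangulation of the disjoint union of the circle S^1 and the 3-sphere S^3.)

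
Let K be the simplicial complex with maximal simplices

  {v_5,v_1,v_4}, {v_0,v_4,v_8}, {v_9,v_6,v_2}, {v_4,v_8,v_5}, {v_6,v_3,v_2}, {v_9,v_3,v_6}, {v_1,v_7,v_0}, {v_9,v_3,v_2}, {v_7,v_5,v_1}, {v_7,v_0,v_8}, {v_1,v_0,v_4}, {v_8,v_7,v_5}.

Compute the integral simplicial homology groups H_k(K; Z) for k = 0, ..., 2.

Order the vertices as v_0 < v_1 < v_2 < v_3 < v_4 < v_5 < v_6 < v_7 < v_8 < v_9. Listing each simplex with vertices in this order, K has dimension 2 with simplices:

  0-simplices (10): [v_0], [v_1], [v_2], [v_3], [v_4], [v_5], [v_6], [v_7], [v_8], [v_9]
  1-simplices (18): (18 of them)
  2-simplices (12): (12 of them)

so the chain groups are C_0 ≅ Z^10, C_1 ≅ Z^18, C_2 ≅ Z^12.

The boundary map ∂_1: C_1 → C_0 is given by ∂[p,q] = [q] − [p]. For instance
  ∂[v_2,v_9] = [v_9] − [v_2].
As a 10×18 matrix over Z this has rank 8, with invariant factors (1,1,1,1,1,1,1,1).

∂_2: C_2 → C_1 sends each 2-simplex [p,q,r] to [q,r] − [p,r] + [p,q]. For instance
  ∂[v_0,v_1,v_7] = [v_1,v_7] − [v_0,v_7] + [v_0,v_1],
  ∂[v_0,v_7,v_8] = [v_7,v_8] − [v_0,v_8] + [v_0,v_7].
The 18×12 boundary matrix has rank 10 and Smith normal form diag(1,1,1,1,1,1,1,1,1,1).

Now H_k = ker ∂_k / im ∂_{k+1}, so:

  H_0: rank C_0 − rank ∂_1 = 10 − 8 = 2, and the invariant factors of ∂_1 are all 1, so H_0 = Z^2.
  H_1: rank ker ∂_1 − rank ∂_2 = (18 − 8) − 10 = 0, and the invariant factors of ∂_2 are all 1, so H_1 = 0.
  H_2: rank ker ∂_2 − rank ∂_3 = (12 − 10) − 0 = 2, and there is no ∂_3, so H_2 = Z^2.

(K is a triangulation of the disjoint union of the 2-sphere S^2 and the 2-sphere S^2.)

H_0 ≅ Z^2,  H_1 = 0,  H_2 ≅ Z^2.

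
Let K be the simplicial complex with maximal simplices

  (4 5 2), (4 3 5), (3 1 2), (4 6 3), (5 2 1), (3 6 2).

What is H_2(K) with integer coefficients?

Order the vertices as 1 < 2 < 3 < 4 < 5 < 6. Listing each simplex with vertices in this order, K has dimension 2 with simplices:

  0-simplices (6): [1], [2], [3], [4], [5], [6]
  1-simplices (12): [1,2], [1,3], [1,5], [2,3], [2,4], [2,5], [2,6], [3,4], [3,5], [3,6], [4,5], [4,6]
  2-simplices (6): [1,2,3], [1,2,5], [2,3,6], [2,4,5], [3,4,5], [3,4,6]

so the chain groups are C_0 ≅ Z^6, C_1 ≅ Z^12, C_2 ≅ Z^6.

The boundary map ∂_1: C_1 → C_0 sends each edge [p,q] (with p < q) to q − p. For instance
  ∂[1,2] = [2] − [1].
This gives a 6×12 integer matrix of rank 5; reducing to Smith normal form yields diagonal entries (1,1,1,1,1).

∂_2: C_2 → C_1 acts by ∂[p,q,r] = [q,r] − [p,r] + [p,q]. For instance
  ∂[3,4,6] = [4,6] − [3,6] + [3,4],
  ∂[3,4,5] = [4,5] − [3,5] + [3,4].
As a 12×6 matrix over Z this has rank 6, with invariant factors (1,1,1,1,1,1).

Now H_k = ker ∂_k / im ∂_{k+1}, so:

  H_2: rank ker ∂_2 − rank ∂_3 = (6 − 6) − 0 = 0, and there is no ∂_3, so H_2 = 0.

H_2 ≅ 0.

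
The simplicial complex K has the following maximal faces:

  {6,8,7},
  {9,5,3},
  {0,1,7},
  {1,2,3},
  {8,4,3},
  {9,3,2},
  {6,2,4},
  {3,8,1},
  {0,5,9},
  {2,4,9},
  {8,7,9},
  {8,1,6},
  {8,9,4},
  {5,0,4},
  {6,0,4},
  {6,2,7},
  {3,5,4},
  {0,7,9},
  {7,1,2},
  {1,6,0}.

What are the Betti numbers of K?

b_0 = 1, b_1 = 1, b_2 = 0.

Order the vertices as 0 < 1 < 2 < 3 < 4 < 5 < 6 < 7 < 8 < 9. Listing each simplex with vertices in this order, K has dimension 2 with simplices:

  0-simplices (10): [0], [1], [2], [3], [4], [5], [6], [7], [8], [9]
  1-simplices (30): (30 of them)
  2-simplices (20): (20 of them)

so the chain groups are C_0 ≅ Z^10, C_1 ≅ Z^30, C_2 ≅ Z^20.

Boundary ∂_1: C_1 → C_0 is given by ∂[p,q] = [q] − [p]. For instance
  ∂[0,5] = [5] − [0].
The resulting 10×30 matrix has rank 9, and its Smith normal form has invariant factors (1,1,1,1,1,1,1,1,1).

Boundary ∂_2: C_2 → C_1 maps a triangle to the signed sum of its edges. For instance
  ∂[1,6,8] = [6,8] − [1,8] + [1,6],
  ∂[6,7,8] = [7,8] − [6,8] + [6,7].
As a 30×20 matrix over Z this has rank 20, with invariant factors (1,1,1,1,1,1,1,1,1,1,1,1,1,1,1,1,1,1,1,2).

Reading off H_k = ker ∂_k / im ∂_{k+1}:

  H_0: rank C_0 − rank ∂_1 = 10 − 9 = 1, and the invariant factors of ∂_1 are all 1, so H_0 ≅ Z.
  H_1: rank ker ∂_1 − rank ∂_2 = (30 − 9) − 20 = 1, and ∂_2 has invariant factor 2 > 1, so H_1 ≅ Z × Z/2.
  H_2: rank ker ∂_2 − rank ∂_3 = (20 − 20) − 0 = 0, and there is no ∂_3, so H_2 ≅ 0.

As a check, the Euler characteristic is 10 − 30 + 20 = 0, which agrees with 1 − 1 + 0 = 0.

Hence the Betti numbers are b_0 = 1, b_1 = 1, b_2 = 0.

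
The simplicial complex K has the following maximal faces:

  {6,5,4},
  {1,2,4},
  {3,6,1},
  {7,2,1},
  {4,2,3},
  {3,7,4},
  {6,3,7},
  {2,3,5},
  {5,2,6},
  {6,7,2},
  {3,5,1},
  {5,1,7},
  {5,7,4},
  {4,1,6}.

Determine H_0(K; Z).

K has 7 vertices, 21 edges, 14 triangles.
rank ∂_0 = 0, rank ∂_1 = 6 ⇒ b_0 = 7 − 0 − 6 = 1; all invariant factors of ∂_1 are 1 so no torsion. So H_0 ≅ Z.

H_0 = Z.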